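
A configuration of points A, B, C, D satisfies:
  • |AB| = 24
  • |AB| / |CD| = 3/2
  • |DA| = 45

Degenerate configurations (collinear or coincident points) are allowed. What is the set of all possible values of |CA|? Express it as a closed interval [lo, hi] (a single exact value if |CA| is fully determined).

|AB| ∈ {24}
|AD| ∈ {45}
|CD| ∈ {16}
|BD| ∈ [21, 69]
|AC| ∈ [29, 61]
|BC| ∈ [5, 85]

|CA| ∈ [29, 61]  (≈ [29.0000, 61.0000])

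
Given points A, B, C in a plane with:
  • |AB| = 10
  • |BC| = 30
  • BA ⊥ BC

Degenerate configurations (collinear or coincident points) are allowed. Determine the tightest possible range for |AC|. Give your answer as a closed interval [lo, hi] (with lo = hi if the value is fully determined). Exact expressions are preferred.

|AC| = 10·√(10)  (≈ 31.6228)

|AB| ∈ {10}
|BC| ∈ {30}
|AC| ∈ {10·√(10)}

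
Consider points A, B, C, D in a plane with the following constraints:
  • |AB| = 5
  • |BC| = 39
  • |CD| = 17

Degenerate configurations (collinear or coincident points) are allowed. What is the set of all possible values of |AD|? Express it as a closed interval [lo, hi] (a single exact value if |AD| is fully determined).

|AD| ∈ [17, 61]  (≈ [17.0000, 61.0000])

|AB| ∈ {5}
|BC| ∈ {39}
|CD| ∈ {17}
|AC| ∈ [34, 44]
|BD| ∈ [22, 56]
|AD| ∈ [17, 61]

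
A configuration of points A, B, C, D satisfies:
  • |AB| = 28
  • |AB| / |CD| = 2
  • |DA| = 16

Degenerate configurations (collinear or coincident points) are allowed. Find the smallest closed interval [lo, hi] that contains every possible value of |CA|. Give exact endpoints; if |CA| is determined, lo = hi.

|AB| ∈ {28}
|AD| ∈ {16}
|CD| ∈ {14}
|BD| ∈ [12, 44]
|AC| ∈ [2, 30]
|BC| ∈ [0, 58]

|CA| ∈ [2, 30]  (≈ [2.0000, 30.0000])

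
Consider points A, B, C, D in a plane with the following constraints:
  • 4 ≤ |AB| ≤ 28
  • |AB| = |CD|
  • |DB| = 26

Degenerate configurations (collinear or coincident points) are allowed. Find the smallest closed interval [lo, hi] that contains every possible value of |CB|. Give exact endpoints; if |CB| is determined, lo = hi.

|CB| ∈ [0, 54]  (≈ [0.0000, 54.0000])

|AB| ∈ [4, 28]
|BD| ∈ {26}
|CD| ∈ [4, 28]
|AD| ∈ [0, 54]
|BC| ∈ [0, 54]
|AC| ∈ [0, 82]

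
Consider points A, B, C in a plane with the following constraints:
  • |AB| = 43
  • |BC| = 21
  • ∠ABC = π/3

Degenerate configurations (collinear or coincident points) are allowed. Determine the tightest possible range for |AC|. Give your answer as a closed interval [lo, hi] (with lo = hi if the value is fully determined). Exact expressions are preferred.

|AC| = √(1387)  (≈ 37.2424)

|AB| ∈ {43}
|BC| ∈ {21}
|AC| ∈ {√(1387)}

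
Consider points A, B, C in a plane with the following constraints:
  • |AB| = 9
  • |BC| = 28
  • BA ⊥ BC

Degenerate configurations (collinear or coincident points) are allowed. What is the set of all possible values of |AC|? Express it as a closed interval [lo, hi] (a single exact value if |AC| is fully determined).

|AC| = √(865)  (≈ 29.4109)

|AB| ∈ {9}
|BC| ∈ {28}
|AC| ∈ {√(865)}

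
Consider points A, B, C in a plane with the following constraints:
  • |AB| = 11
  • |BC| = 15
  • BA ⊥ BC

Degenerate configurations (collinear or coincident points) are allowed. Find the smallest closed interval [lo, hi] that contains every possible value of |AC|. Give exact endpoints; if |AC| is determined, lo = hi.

|AC| = √(346)  (≈ 18.6011)

|AB| ∈ {11}
|BC| ∈ {15}
|AC| ∈ {√(346)}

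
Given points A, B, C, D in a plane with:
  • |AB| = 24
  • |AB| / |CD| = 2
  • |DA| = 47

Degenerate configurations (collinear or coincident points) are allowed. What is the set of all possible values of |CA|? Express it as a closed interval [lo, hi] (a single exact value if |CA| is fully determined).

|AB| ∈ {24}
|AD| ∈ {47}
|CD| ∈ {12}
|BD| ∈ [23, 71]
|AC| ∈ [35, 59]
|BC| ∈ [11, 83]

|CA| ∈ [35, 59]  (≈ [35.0000, 59.0000])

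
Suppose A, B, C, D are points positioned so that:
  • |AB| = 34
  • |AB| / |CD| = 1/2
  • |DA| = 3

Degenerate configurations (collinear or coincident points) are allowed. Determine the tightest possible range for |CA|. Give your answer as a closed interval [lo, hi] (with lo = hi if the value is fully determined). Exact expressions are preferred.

|CA| ∈ [65, 71]  (≈ [65.0000, 71.0000])

|AB| ∈ {34}
|AD| ∈ {3}
|CD| ∈ {68}
|BD| ∈ [31, 37]
|AC| ∈ [65, 71]
|BC| ∈ [31, 105]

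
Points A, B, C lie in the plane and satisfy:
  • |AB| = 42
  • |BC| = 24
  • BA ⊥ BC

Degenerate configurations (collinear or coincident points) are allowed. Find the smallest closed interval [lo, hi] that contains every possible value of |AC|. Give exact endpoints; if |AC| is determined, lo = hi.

|AC| = 6·√(65)  (≈ 48.3735)

|AB| ∈ {42}
|BC| ∈ {24}
|AC| ∈ {6·√(65)}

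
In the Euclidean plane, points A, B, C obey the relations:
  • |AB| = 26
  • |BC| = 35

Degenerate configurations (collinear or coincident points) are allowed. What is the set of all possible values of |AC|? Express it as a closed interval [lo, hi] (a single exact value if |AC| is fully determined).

|AC| ∈ [9, 61]  (≈ [9.0000, 61.0000])

|AB| ∈ {26}
|BC| ∈ {35}
|AC| ∈ [9, 61]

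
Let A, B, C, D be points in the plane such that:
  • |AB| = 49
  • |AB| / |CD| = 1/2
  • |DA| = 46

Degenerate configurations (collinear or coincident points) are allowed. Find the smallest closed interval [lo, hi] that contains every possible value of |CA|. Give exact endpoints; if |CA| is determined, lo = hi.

|AB| ∈ {49}
|AD| ∈ {46}
|CD| ∈ {98}
|BD| ∈ [3, 95]
|AC| ∈ [52, 144]
|BC| ∈ [3, 193]

|CA| ∈ [52, 144]  (≈ [52.0000, 144.0000])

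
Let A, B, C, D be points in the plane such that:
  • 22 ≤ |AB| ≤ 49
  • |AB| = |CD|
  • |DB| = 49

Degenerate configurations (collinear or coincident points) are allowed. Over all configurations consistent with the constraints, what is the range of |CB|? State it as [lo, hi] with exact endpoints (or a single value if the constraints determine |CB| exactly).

|CB| ∈ [0, 98]  (≈ [0.0000, 98.0000])

|AB| ∈ [22, 49]
|BD| ∈ {49}
|CD| ∈ [22, 49]
|AD| ∈ [0, 98]
|BC| ∈ [0, 98]
|AC| ∈ [0, 147]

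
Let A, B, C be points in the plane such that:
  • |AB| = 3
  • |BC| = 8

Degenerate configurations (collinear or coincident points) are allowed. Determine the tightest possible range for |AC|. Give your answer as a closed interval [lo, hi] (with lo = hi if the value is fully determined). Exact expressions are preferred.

|AB| ∈ {3}
|BC| ∈ {8}
|AC| ∈ [5, 11]

|AC| ∈ [5, 11]  (≈ [5.0000, 11.0000])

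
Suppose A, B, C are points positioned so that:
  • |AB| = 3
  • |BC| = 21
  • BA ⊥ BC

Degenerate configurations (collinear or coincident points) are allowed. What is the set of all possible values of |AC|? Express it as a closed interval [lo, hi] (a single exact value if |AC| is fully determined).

|AB| ∈ {3}
|BC| ∈ {21}
|AC| ∈ {15·√(2)}

|AC| = 15·√(2)  (≈ 21.2132)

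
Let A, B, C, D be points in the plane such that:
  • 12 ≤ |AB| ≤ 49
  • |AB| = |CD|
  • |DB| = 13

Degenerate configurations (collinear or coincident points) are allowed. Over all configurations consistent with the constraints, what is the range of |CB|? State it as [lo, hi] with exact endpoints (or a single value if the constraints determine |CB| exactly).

|AB| ∈ [12, 49]
|BD| ∈ {13}
|CD| ∈ [12, 49]
|AD| ∈ [0, 62]
|BC| ∈ [0, 62]
|AC| ∈ [0, 111]

|CB| ∈ [0, 62]  (≈ [0.0000, 62.0000])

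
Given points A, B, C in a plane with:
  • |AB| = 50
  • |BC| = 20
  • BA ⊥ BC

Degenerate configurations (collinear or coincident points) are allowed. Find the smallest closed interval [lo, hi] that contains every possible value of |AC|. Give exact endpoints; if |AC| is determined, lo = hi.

|AB| ∈ {50}
|BC| ∈ {20}
|AC| ∈ {10·√(29)}

|AC| = 10·√(29)  (≈ 53.8516)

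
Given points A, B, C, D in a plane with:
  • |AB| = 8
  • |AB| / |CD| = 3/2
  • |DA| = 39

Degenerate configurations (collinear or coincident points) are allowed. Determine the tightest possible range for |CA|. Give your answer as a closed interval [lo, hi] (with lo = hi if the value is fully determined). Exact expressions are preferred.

|CA| ∈ [101/3, 133/3]  (≈ [33.6667, 44.3333])

|AB| ∈ {8}
|AD| ∈ {39}
|CD| ∈ {16/3}
|BD| ∈ [31, 47]
|AC| ∈ [101/3, 133/3]
|BC| ∈ [77/3, 157/3]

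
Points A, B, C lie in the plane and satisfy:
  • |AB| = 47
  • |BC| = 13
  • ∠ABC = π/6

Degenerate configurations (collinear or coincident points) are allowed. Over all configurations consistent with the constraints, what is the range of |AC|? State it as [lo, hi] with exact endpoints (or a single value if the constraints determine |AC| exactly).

|AC| = √(2378 - 611·√(3))  (≈ 36.3279)

|AB| ∈ {47}
|BC| ∈ {13}
|AC| ∈ {√(2378 - 611·√(3))}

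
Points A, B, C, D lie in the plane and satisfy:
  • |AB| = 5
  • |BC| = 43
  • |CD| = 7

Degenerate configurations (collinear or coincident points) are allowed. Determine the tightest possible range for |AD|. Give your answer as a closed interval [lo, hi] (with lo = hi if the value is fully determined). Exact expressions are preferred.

|AB| ∈ {5}
|BC| ∈ {43}
|CD| ∈ {7}
|AC| ∈ [38, 48]
|BD| ∈ [36, 50]
|AD| ∈ [31, 55]

|AD| ∈ [31, 55]  (≈ [31.0000, 55.0000])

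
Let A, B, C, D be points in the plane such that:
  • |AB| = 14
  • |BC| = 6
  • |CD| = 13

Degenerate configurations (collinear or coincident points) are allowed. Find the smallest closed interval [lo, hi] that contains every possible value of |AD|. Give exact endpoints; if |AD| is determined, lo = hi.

|AD| ∈ [0, 33]  (≈ [0.0000, 33.0000])

|AB| ∈ {14}
|BC| ∈ {6}
|CD| ∈ {13}
|AC| ∈ [8, 20]
|BD| ∈ [7, 19]
|AD| ∈ [0, 33]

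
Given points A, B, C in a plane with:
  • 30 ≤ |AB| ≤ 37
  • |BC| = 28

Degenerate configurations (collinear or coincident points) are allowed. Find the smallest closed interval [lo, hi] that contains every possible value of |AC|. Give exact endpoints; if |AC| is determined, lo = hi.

|AB| ∈ [30, 37]
|BC| ∈ {28}
|AC| ∈ [2, 65]

|AC| ∈ [2, 65]  (≈ [2.0000, 65.0000])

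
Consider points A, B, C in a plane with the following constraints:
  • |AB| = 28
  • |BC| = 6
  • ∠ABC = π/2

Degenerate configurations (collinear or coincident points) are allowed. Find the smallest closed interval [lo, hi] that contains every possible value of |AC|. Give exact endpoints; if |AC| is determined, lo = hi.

|AC| = 2·√(205)  (≈ 28.6356)

|AB| ∈ {28}
|BC| ∈ {6}
|AC| ∈ {2·√(205)}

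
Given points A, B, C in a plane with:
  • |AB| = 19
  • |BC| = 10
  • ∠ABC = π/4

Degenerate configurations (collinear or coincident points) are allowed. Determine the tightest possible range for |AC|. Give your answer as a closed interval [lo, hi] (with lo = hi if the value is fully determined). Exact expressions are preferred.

|AC| = √(461 - 190·√(2))  (≈ 13.8672)

|AB| ∈ {19}
|BC| ∈ {10}
|AC| ∈ {√(461 - 190·√(2))}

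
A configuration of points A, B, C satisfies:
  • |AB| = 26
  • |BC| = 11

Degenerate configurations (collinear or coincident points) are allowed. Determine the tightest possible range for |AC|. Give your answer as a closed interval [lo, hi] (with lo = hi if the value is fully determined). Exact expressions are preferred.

|AB| ∈ {26}
|BC| ∈ {11}
|AC| ∈ [15, 37]

|AC| ∈ [15, 37]  (≈ [15.0000, 37.0000])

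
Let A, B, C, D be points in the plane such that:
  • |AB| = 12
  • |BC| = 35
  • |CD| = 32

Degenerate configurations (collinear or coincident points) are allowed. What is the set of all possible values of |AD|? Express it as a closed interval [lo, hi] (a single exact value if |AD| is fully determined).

|AB| ∈ {12}
|BC| ∈ {35}
|CD| ∈ {32}
|AC| ∈ [23, 47]
|BD| ∈ [3, 67]
|AD| ∈ [0, 79]

|AD| ∈ [0, 79]  (≈ [0.0000, 79.0000])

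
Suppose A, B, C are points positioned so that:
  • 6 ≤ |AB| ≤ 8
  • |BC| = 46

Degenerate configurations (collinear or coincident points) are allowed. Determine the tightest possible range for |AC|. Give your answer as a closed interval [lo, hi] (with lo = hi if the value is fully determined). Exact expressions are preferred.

|AC| ∈ [38, 54]  (≈ [38.0000, 54.0000])

|AB| ∈ [6, 8]
|BC| ∈ {46}
|AC| ∈ [38, 54]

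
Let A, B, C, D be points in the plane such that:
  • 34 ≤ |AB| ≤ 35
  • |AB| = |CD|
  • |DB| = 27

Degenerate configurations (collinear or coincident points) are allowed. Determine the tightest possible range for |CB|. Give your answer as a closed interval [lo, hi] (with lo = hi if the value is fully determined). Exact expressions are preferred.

|CB| ∈ [7, 62]  (≈ [7.0000, 62.0000])

|AB| ∈ [34, 35]
|BD| ∈ {27}
|CD| ∈ [34, 35]
|AD| ∈ [7, 62]
|BC| ∈ [7, 62]
|AC| ∈ [0, 97]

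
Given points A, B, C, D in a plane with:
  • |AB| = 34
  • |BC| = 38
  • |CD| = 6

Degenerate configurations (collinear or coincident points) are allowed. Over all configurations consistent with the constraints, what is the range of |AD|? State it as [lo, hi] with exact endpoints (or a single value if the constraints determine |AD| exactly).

|AD| ∈ [0, 78]  (≈ [0.0000, 78.0000])

|AB| ∈ {34}
|BC| ∈ {38}
|CD| ∈ {6}
|AC| ∈ [4, 72]
|BD| ∈ [32, 44]
|AD| ∈ [0, 78]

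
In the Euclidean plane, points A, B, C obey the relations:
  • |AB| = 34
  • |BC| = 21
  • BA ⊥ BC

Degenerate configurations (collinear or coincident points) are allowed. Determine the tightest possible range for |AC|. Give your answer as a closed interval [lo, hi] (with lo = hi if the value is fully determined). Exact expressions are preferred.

|AC| = √(1597)  (≈ 39.9625)

|AB| ∈ {34}
|BC| ∈ {21}
|AC| ∈ {√(1597)}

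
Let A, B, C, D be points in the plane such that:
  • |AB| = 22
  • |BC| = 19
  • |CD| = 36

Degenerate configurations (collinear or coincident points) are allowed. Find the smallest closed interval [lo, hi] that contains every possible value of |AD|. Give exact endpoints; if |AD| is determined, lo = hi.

|AB| ∈ {22}
|BC| ∈ {19}
|CD| ∈ {36}
|AC| ∈ [3, 41]
|BD| ∈ [17, 55]
|AD| ∈ [0, 77]

|AD| ∈ [0, 77]  (≈ [0.0000, 77.0000])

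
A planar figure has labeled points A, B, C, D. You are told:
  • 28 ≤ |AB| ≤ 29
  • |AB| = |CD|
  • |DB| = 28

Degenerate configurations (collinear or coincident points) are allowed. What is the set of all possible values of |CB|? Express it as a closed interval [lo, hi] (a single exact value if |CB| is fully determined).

|CB| ∈ [0, 57]  (≈ [0.0000, 57.0000])

|AB| ∈ [28, 29]
|BD| ∈ {28}
|CD| ∈ [28, 29]
|AD| ∈ [0, 57]
|BC| ∈ [0, 57]
|AC| ∈ [0, 86]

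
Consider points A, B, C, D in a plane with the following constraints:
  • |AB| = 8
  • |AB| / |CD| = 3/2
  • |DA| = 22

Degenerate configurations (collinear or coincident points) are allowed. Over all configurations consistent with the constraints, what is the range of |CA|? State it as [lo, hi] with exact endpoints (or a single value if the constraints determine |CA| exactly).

|AB| ∈ {8}
|AD| ∈ {22}
|CD| ∈ {16/3}
|BD| ∈ [14, 30]
|AC| ∈ [50/3, 82/3]
|BC| ∈ [26/3, 106/3]

|CA| ∈ [50/3, 82/3]  (≈ [16.6667, 27.3333])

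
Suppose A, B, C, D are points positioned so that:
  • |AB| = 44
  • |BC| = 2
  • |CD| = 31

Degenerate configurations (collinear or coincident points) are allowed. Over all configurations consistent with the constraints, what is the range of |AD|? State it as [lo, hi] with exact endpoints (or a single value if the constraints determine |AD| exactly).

|AD| ∈ [11, 77]  (≈ [11.0000, 77.0000])

|AB| ∈ {44}
|BC| ∈ {2}
|CD| ∈ {31}
|AC| ∈ [42, 46]
|BD| ∈ [29, 33]
|AD| ∈ [11, 77]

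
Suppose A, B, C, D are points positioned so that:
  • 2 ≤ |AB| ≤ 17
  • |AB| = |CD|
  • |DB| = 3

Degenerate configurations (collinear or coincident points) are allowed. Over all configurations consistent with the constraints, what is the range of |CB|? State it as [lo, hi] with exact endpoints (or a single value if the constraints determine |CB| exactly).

|AB| ∈ [2, 17]
|BD| ∈ {3}
|CD| ∈ [2, 17]
|AD| ∈ [0, 20]
|BC| ∈ [0, 20]
|AC| ∈ [0, 37]

|CB| ∈ [0, 20]  (≈ [0.0000, 20.0000])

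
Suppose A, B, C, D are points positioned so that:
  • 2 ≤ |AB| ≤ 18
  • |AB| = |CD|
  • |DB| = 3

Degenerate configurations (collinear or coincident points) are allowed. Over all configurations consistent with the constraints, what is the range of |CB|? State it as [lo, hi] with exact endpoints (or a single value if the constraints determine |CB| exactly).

|AB| ∈ [2, 18]
|BD| ∈ {3}
|CD| ∈ [2, 18]
|AD| ∈ [0, 21]
|BC| ∈ [0, 21]
|AC| ∈ [0, 39]

|CB| ∈ [0, 21]  (≈ [0.0000, 21.0000])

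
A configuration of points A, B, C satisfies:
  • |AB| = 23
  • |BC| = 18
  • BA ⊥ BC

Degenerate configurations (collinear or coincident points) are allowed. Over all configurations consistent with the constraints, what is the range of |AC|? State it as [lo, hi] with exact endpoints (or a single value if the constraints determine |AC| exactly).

|AC| = √(853)  (≈ 29.2062)

|AB| ∈ {23}
|BC| ∈ {18}
|AC| ∈ {√(853)}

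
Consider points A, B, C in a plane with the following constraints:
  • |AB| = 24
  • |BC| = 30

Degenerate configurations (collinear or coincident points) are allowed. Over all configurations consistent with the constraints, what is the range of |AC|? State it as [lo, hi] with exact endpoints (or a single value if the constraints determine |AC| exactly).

|AC| ∈ [6, 54]  (≈ [6.0000, 54.0000])

|AB| ∈ {24}
|BC| ∈ {30}
|AC| ∈ [6, 54]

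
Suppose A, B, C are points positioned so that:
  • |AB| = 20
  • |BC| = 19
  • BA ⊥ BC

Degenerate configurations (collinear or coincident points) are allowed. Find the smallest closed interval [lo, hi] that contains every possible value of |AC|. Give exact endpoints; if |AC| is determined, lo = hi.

|AC| = √(761)  (≈ 27.5862)

|AB| ∈ {20}
|BC| ∈ {19}
|AC| ∈ {√(761)}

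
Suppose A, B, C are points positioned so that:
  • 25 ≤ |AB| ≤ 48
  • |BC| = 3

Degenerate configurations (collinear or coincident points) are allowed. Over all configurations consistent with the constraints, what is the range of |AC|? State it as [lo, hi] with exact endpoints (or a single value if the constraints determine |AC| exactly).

|AC| ∈ [22, 51]  (≈ [22.0000, 51.0000])

|AB| ∈ [25, 48]
|BC| ∈ {3}
|AC| ∈ [22, 51]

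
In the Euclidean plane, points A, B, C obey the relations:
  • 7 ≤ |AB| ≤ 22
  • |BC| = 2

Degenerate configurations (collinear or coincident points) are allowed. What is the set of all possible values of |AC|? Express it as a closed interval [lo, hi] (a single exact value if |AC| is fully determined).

|AC| ∈ [5, 24]  (≈ [5.0000, 24.0000])

|AB| ∈ [7, 22]
|BC| ∈ {2}
|AC| ∈ [5, 24]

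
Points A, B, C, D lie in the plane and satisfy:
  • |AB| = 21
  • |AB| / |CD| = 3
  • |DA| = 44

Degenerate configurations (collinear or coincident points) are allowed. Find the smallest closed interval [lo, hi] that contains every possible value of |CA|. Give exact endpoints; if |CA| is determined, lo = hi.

|CA| ∈ [37, 51]  (≈ [37.0000, 51.0000])

|AB| ∈ {21}
|AD| ∈ {44}
|CD| ∈ {7}
|BD| ∈ [23, 65]
|AC| ∈ [37, 51]
|BC| ∈ [16, 72]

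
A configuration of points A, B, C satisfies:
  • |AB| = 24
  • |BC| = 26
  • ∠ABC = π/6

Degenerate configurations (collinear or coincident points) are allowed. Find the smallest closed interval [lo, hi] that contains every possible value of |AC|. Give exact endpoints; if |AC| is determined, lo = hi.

|AC| = 2·√(313 - 156·√(3))  (≈ 13.0844)

|AB| ∈ {24}
|BC| ∈ {26}
|AC| ∈ {2·√(313 - 156·√(3))}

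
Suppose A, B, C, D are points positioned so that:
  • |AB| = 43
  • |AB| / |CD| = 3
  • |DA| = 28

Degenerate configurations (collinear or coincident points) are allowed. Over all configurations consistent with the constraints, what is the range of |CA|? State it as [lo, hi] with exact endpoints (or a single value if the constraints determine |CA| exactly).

|CA| ∈ [41/3, 127/3]  (≈ [13.6667, 42.3333])

|AB| ∈ {43}
|AD| ∈ {28}
|CD| ∈ {43/3}
|BD| ∈ [15, 71]
|AC| ∈ [41/3, 127/3]
|BC| ∈ [2/3, 256/3]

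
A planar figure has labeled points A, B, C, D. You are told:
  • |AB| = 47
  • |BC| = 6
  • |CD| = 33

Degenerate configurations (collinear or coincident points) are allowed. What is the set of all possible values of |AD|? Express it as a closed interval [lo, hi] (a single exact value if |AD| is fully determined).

|AD| ∈ [8, 86]  (≈ [8.0000, 86.0000])

|AB| ∈ {47}
|BC| ∈ {6}
|CD| ∈ {33}
|AC| ∈ [41, 53]
|BD| ∈ [27, 39]
|AD| ∈ [8, 86]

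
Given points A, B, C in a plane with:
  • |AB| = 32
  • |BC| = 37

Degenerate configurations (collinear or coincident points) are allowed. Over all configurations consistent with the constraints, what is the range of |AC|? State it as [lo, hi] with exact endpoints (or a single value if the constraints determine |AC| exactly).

|AC| ∈ [5, 69]  (≈ [5.0000, 69.0000])

|AB| ∈ {32}
|BC| ∈ {37}
|AC| ∈ [5, 69]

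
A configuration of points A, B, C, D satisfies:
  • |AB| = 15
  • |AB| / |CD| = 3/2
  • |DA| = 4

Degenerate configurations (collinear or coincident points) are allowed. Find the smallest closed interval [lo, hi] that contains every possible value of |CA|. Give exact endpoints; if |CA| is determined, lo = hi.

|AB| ∈ {15}
|AD| ∈ {4}
|CD| ∈ {10}
|BD| ∈ [11, 19]
|AC| ∈ [6, 14]
|BC| ∈ [1, 29]

|CA| ∈ [6, 14]  (≈ [6.0000, 14.0000])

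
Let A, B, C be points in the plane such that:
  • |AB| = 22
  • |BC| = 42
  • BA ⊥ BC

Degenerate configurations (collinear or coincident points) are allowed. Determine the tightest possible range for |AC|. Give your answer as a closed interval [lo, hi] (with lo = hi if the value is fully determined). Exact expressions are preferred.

|AC| = 2·√(562)  (≈ 47.4131)

|AB| ∈ {22}
|BC| ∈ {42}
|AC| ∈ {2·√(562)}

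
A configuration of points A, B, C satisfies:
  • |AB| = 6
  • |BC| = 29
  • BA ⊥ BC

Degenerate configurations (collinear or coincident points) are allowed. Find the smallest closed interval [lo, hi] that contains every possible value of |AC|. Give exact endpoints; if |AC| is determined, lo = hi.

|AC| = √(877)  (≈ 29.6142)

|AB| ∈ {6}
|BC| ∈ {29}
|AC| ∈ {√(877)}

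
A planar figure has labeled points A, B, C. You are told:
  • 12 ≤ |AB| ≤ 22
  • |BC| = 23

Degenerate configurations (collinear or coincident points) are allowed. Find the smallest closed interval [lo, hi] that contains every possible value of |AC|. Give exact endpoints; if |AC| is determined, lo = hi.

|AB| ∈ [12, 22]
|BC| ∈ {23}
|AC| ∈ [1, 45]

|AC| ∈ [1, 45]  (≈ [1.0000, 45.0000])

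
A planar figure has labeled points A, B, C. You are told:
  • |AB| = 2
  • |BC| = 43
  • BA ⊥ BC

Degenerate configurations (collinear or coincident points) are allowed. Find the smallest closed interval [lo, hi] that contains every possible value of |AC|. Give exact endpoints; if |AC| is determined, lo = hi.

|AB| ∈ {2}
|BC| ∈ {43}
|AC| ∈ {√(1853)}

|AC| = √(1853)  (≈ 43.0465)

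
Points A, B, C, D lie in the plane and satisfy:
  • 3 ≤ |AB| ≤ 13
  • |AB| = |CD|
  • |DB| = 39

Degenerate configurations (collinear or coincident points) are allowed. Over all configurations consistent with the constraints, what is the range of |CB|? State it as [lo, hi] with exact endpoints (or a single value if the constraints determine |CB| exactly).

|AB| ∈ [3, 13]
|BD| ∈ {39}
|CD| ∈ [3, 13]
|AD| ∈ [26, 52]
|BC| ∈ [26, 52]
|AC| ∈ [13, 65]

|CB| ∈ [26, 52]  (≈ [26.0000, 52.0000])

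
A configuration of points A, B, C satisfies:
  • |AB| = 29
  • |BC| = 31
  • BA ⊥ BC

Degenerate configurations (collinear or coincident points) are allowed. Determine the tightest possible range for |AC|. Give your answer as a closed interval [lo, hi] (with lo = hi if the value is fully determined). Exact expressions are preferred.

|AC| = √(1802)  (≈ 42.4500)

|AB| ∈ {29}
|BC| ∈ {31}
|AC| ∈ {√(1802)}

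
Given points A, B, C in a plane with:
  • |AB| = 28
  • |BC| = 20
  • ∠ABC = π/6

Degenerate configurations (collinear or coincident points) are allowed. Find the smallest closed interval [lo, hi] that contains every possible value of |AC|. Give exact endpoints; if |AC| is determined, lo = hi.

|AB| ∈ {28}
|BC| ∈ {20}
|AC| ∈ {4·√(74 - 35·√(3))}

|AC| = 4·√(74 - 35·√(3))  (≈ 14.6305)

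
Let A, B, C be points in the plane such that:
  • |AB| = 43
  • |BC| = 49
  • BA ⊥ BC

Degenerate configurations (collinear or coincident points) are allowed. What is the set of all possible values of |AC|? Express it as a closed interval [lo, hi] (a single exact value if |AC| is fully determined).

|AC| = 5·√(170)  (≈ 65.1920)

|AB| ∈ {43}
|BC| ∈ {49}
|AC| ∈ {5·√(170)}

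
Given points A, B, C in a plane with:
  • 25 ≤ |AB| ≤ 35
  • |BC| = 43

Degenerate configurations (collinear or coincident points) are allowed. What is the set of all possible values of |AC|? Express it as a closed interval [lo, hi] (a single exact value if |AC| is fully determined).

|AB| ∈ [25, 35]
|BC| ∈ {43}
|AC| ∈ [8, 78]

|AC| ∈ [8, 78]  (≈ [8.0000, 78.0000])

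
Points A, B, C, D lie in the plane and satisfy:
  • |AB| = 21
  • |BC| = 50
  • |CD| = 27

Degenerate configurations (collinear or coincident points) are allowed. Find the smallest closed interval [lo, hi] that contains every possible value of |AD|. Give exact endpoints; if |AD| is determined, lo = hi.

|AD| ∈ [2, 98]  (≈ [2.0000, 98.0000])

|AB| ∈ {21}
|BC| ∈ {50}
|CD| ∈ {27}
|AC| ∈ [29, 71]
|BD| ∈ [23, 77]
|AD| ∈ [2, 98]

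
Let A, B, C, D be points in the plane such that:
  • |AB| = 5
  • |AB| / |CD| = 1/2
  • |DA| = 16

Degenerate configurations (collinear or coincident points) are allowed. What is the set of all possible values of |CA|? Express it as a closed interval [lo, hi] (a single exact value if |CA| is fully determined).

|AB| ∈ {5}
|AD| ∈ {16}
|CD| ∈ {10}
|BD| ∈ [11, 21]
|AC| ∈ [6, 26]
|BC| ∈ [1, 31]

|CA| ∈ [6, 26]  (≈ [6.0000, 26.0000])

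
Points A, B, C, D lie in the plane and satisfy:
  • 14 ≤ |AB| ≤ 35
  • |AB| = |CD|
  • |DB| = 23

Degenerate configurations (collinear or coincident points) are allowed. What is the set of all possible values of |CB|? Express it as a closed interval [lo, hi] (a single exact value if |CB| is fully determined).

|AB| ∈ [14, 35]
|BD| ∈ {23}
|CD| ∈ [14, 35]
|AD| ∈ [0, 58]
|BC| ∈ [0, 58]
|AC| ∈ [0, 93]

|CB| ∈ [0, 58]  (≈ [0.0000, 58.0000])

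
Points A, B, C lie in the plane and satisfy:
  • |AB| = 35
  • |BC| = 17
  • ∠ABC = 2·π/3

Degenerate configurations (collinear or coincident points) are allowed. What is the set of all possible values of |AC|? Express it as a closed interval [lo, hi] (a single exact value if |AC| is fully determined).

|AC| = √(2109)  (≈ 45.9239)

|AB| ∈ {35}
|BC| ∈ {17}
|AC| ∈ {√(2109)}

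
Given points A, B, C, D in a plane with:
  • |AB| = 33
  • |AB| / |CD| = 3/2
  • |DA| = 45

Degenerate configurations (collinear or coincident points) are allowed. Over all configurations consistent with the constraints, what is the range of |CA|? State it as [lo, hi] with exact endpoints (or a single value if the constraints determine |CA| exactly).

|AB| ∈ {33}
|AD| ∈ {45}
|CD| ∈ {22}
|BD| ∈ [12, 78]
|AC| ∈ [23, 67]
|BC| ∈ [0, 100]

|CA| ∈ [23, 67]  (≈ [23.0000, 67.0000])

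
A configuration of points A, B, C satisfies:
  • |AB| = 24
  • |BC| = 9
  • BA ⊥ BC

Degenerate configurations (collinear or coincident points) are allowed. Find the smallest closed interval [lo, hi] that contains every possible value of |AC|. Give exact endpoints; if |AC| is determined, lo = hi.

|AB| ∈ {24}
|BC| ∈ {9}
|AC| ∈ {3·√(73)}

|AC| = 3·√(73)  (≈ 25.6320)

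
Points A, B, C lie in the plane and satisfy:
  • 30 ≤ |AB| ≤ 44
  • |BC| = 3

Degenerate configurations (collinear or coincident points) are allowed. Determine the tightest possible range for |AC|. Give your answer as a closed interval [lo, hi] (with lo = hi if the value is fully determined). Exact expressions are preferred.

|AB| ∈ [30, 44]
|BC| ∈ {3}
|AC| ∈ [27, 47]

|AC| ∈ [27, 47]  (≈ [27.0000, 47.0000])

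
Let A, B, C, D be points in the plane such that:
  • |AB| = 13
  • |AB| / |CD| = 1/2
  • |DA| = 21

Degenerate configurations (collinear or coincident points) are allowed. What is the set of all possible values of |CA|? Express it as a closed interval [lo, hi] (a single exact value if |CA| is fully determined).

|AB| ∈ {13}
|AD| ∈ {21}
|CD| ∈ {26}
|BD| ∈ [8, 34]
|AC| ∈ [5, 47]
|BC| ∈ [0, 60]

|CA| ∈ [5, 47]  (≈ [5.0000, 47.0000])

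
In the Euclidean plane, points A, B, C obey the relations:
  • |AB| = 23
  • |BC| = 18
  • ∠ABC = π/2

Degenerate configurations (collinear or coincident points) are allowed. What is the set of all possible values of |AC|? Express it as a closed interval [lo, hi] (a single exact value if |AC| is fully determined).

|AC| = √(853)  (≈ 29.2062)

|AB| ∈ {23}
|BC| ∈ {18}
|AC| ∈ {√(853)}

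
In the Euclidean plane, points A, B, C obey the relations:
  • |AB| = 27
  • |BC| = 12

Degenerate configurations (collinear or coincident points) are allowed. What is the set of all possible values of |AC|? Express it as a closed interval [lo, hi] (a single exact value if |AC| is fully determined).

|AC| ∈ [15, 39]  (≈ [15.0000, 39.0000])

|AB| ∈ {27}
|BC| ∈ {12}
|AC| ∈ [15, 39]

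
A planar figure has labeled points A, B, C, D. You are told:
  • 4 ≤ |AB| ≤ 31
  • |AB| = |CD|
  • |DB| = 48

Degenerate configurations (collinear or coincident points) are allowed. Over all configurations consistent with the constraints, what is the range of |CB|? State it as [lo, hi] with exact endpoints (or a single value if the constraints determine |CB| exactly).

|AB| ∈ [4, 31]
|BD| ∈ {48}
|CD| ∈ [4, 31]
|AD| ∈ [17, 79]
|BC| ∈ [17, 79]
|AC| ∈ [0, 110]

|CB| ∈ [17, 79]  (≈ [17.0000, 79.0000])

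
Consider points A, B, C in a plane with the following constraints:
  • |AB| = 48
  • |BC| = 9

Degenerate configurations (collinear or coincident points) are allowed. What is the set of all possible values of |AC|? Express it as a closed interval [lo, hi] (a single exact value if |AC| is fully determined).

|AB| ∈ {48}
|BC| ∈ {9}
|AC| ∈ [39, 57]

|AC| ∈ [39, 57]  (≈ [39.0000, 57.0000])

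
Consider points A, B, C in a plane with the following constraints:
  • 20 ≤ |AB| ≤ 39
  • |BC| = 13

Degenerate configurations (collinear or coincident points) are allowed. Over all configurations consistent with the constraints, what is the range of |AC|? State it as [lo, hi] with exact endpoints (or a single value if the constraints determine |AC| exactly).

|AB| ∈ [20, 39]
|BC| ∈ {13}
|AC| ∈ [7, 52]

|AC| ∈ [7, 52]  (≈ [7.0000, 52.0000])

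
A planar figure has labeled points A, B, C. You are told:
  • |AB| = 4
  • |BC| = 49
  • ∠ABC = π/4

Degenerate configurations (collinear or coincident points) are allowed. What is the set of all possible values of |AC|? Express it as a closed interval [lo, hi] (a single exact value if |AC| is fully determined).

|AB| ∈ {4}
|BC| ∈ {49}
|AC| ∈ {√(2417 - 196·√(2))}

|AC| = √(2417 - 196·√(2))  (≈ 46.2581)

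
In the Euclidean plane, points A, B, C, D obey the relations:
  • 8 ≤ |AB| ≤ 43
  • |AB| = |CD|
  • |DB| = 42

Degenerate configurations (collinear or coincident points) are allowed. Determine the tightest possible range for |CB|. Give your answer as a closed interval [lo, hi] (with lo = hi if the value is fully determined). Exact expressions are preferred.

|CB| ∈ [0, 85]  (≈ [0.0000, 85.0000])

|AB| ∈ [8, 43]
|BD| ∈ {42}
|CD| ∈ [8, 43]
|AD| ∈ [0, 85]
|BC| ∈ [0, 85]
|AC| ∈ [0, 128]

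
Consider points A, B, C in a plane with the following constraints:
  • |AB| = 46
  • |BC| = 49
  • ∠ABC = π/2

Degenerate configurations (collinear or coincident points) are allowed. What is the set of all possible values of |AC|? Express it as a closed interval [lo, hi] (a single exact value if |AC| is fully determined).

|AB| ∈ {46}
|BC| ∈ {49}
|AC| ∈ {√(4517)}

|AC| = √(4517)  (≈ 67.2086)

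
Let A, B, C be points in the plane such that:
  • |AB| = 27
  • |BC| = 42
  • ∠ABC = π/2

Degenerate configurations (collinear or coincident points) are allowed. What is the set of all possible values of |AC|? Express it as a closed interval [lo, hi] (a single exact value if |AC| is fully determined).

|AC| = 3·√(277)  (≈ 49.9300)

|AB| ∈ {27}
|BC| ∈ {42}
|AC| ∈ {3·√(277)}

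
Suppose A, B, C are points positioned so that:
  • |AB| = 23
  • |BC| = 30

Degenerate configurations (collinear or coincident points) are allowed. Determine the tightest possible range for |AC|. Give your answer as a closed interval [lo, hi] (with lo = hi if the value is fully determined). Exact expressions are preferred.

|AC| ∈ [7, 53]  (≈ [7.0000, 53.0000])

|AB| ∈ {23}
|BC| ∈ {30}
|AC| ∈ [7, 53]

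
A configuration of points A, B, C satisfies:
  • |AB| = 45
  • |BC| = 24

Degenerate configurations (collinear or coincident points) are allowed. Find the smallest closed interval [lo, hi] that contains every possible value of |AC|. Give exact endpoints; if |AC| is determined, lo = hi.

|AC| ∈ [21, 69]  (≈ [21.0000, 69.0000])

|AB| ∈ {45}
|BC| ∈ {24}
|AC| ∈ [21, 69]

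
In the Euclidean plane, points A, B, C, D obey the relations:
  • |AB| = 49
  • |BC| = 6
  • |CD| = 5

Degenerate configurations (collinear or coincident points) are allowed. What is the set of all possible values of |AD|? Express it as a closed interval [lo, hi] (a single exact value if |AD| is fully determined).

|AB| ∈ {49}
|BC| ∈ {6}
|CD| ∈ {5}
|AC| ∈ [43, 55]
|BD| ∈ [1, 11]
|AD| ∈ [38, 60]

|AD| ∈ [38, 60]  (≈ [38.0000, 60.0000])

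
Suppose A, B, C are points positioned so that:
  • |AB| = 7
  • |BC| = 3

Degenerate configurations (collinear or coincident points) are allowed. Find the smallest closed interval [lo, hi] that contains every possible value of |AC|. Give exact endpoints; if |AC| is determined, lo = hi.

|AC| ∈ [4, 10]  (≈ [4.0000, 10.0000])

|AB| ∈ {7}
|BC| ∈ {3}
|AC| ∈ [4, 10]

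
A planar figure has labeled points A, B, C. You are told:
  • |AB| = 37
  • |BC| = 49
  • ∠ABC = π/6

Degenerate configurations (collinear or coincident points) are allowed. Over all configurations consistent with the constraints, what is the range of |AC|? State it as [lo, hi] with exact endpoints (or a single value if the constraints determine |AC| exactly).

|AC| = √(3770 - 1813·√(3))  (≈ 25.0957)

|AB| ∈ {37}
|BC| ∈ {49}
|AC| ∈ {√(3770 - 1813·√(3))}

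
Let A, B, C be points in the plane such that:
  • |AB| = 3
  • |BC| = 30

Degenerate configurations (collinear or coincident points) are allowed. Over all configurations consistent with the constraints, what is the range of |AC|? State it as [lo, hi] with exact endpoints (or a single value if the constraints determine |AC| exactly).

|AB| ∈ {3}
|BC| ∈ {30}
|AC| ∈ [27, 33]

|AC| ∈ [27, 33]  (≈ [27.0000, 33.0000])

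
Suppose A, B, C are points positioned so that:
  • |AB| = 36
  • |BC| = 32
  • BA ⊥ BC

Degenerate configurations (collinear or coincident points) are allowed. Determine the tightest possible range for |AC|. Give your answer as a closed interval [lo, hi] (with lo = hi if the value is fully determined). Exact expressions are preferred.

|AC| = 4·√(145)  (≈ 48.1664)

|AB| ∈ {36}
|BC| ∈ {32}
|AC| ∈ {4·√(145)}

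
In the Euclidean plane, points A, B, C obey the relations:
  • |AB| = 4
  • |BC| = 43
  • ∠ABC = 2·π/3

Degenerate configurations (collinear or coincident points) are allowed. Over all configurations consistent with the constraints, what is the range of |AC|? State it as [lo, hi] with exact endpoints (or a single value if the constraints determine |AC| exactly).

|AC| = √(2037)  (≈ 45.1331)

|AB| ∈ {4}
|BC| ∈ {43}
|AC| ∈ {√(2037)}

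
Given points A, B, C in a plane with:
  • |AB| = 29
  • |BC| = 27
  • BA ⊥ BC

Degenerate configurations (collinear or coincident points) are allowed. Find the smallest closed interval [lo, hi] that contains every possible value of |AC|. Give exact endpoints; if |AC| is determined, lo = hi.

|AC| = √(1570)  (≈ 39.6232)

|AB| ∈ {29}
|BC| ∈ {27}
|AC| ∈ {√(1570)}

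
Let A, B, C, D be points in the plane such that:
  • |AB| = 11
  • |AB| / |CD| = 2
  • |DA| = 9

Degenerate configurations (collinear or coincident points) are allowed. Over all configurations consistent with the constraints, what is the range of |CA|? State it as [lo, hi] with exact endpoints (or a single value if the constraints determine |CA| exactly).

|CA| ∈ [7/2, 29/2]  (≈ [3.5000, 14.5000])

|AB| ∈ {11}
|AD| ∈ {9}
|CD| ∈ {11/2}
|BD| ∈ [2, 20]
|AC| ∈ [7/2, 29/2]
|BC| ∈ [0, 51/2]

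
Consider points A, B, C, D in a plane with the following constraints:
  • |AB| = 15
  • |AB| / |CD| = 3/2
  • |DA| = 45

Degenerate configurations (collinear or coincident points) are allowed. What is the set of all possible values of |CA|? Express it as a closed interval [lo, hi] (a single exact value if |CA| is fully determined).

|CA| ∈ [35, 55]  (≈ [35.0000, 55.0000])

|AB| ∈ {15}
|AD| ∈ {45}
|CD| ∈ {10}
|BD| ∈ [30, 60]
|AC| ∈ [35, 55]
|BC| ∈ [20, 70]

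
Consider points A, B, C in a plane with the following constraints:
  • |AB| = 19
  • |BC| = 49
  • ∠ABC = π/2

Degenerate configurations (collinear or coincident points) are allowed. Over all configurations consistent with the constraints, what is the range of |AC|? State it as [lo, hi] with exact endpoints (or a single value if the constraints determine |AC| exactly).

|AB| ∈ {19}
|BC| ∈ {49}
|AC| ∈ {√(2762)}

|AC| = √(2762)  (≈ 52.5547)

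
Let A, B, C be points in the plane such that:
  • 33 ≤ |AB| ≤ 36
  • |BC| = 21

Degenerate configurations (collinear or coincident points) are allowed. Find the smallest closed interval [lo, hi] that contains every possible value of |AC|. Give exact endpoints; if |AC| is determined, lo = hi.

|AC| ∈ [12, 57]  (≈ [12.0000, 57.0000])

|AB| ∈ [33, 36]
|BC| ∈ {21}
|AC| ∈ [12, 57]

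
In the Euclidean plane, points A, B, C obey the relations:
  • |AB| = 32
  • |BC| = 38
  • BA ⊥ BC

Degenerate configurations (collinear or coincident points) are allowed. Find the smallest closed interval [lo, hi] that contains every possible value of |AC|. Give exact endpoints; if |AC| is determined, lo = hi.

|AB| ∈ {32}
|BC| ∈ {38}
|AC| ∈ {2·√(617)}

|AC| = 2·√(617)  (≈ 49.6790)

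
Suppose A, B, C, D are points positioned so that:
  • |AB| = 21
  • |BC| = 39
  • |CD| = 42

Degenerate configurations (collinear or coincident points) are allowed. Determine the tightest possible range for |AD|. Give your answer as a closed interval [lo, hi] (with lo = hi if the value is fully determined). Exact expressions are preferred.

|AB| ∈ {21}
|BC| ∈ {39}
|CD| ∈ {42}
|AC| ∈ [18, 60]
|BD| ∈ [3, 81]
|AD| ∈ [0, 102]

|AD| ∈ [0, 102]  (≈ [0.0000, 102.0000])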